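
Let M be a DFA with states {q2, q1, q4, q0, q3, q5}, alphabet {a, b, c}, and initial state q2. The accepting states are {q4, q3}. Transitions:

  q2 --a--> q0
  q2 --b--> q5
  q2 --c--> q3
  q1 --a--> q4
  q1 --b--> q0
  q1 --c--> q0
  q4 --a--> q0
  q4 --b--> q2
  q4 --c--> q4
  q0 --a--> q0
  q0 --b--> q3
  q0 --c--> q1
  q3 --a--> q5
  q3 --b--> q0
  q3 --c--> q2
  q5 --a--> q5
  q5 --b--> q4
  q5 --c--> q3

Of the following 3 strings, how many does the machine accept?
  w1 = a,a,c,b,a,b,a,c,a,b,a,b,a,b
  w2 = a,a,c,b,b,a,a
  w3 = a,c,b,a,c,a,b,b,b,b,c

2

w1: q2 → q0 → q0 → q1 → q0 → q0 → q3 → q5 → q3 → q5 → q4 → q0 → q3 → q5 → q4  → end q4, accepted
w2: q2 → q0 → q0 → q1 → q0 → q3 → q5 → q5  → end q5, rejected
w3: q2 → q0 → q1 → q0 → q0 → q1 → q4 → q2 → q5 → q4 → q2 → q3  → end q3, accepted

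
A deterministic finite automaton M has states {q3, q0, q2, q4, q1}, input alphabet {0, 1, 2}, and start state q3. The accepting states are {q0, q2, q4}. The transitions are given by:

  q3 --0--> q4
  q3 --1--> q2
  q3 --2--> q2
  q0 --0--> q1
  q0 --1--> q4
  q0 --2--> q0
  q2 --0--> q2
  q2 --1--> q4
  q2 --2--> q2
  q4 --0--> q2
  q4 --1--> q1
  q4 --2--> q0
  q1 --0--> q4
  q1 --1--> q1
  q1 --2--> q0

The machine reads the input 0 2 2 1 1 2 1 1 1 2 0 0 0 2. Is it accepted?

Yes

start at q3
read '0': q3 → q4
read '2': q4 → q0
read '2': q0 → q0
read '1': q0 → q4
read '1': q4 → q1
read '2': q1 → q0
read '1': q0 → q4
read '1': q4 → q1
read '1': q1 → q1
read '2': q1 → q0
read '0': q0 → q1
read '0': q1 → q4
read '0': q4 → q2
read '2': q2 → q2
End state q2 is accepting.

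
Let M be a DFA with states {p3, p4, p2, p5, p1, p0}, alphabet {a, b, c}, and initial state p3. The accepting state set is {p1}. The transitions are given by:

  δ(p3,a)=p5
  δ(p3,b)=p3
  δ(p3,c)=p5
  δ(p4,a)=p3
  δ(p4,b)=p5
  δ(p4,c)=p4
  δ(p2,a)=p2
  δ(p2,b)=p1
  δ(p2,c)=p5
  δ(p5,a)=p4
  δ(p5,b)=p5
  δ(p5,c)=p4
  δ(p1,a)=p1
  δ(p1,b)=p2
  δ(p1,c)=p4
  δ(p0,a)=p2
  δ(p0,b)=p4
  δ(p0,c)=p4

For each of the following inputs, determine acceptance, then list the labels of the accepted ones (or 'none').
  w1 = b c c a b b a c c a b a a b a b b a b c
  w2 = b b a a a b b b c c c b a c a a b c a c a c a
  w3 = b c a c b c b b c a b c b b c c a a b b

none

w1: p3 → p3 → p5 → p4 → p3 → p3 → p3 → p5 → p4 → p4 → p3 → p3 → p5 → p4 → p5 → p4 → p5 → p5 → p4 → p5 → p4  → end p4, rejected
w2: p3 → p3 → p3 → p5 → p4 → p3 → p3 → p3 → p3 → p5 → p4 → p4 → p5 → p4 → p4 → p3 → p5 → p5 → p4 → p3 → p5 → p4 → p4 → p3  → end p3, rejected
w3: p3 → p3 → p5 → p4 → p4 → p5 → p4 → p5 → p5 → p4 → p3 → p3 → p5 → p5 → p5 → p4 → p4 → p3 → p5 → p5 → p5  → end p5, rejected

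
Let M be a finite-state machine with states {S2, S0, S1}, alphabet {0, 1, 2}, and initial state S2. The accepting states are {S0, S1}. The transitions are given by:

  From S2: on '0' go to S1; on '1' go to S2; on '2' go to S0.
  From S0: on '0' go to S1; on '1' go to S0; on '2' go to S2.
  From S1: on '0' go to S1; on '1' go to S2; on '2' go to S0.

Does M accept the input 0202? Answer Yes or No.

S2 → S1 → S0 → S1 → S0
End state S0 is accepting.

Yes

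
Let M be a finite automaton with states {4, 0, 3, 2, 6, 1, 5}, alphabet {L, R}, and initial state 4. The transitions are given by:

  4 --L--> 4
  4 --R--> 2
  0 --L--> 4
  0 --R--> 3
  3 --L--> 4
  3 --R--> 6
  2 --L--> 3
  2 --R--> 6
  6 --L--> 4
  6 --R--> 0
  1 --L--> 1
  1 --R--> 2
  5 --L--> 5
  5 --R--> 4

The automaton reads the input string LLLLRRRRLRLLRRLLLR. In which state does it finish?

Trace: 4 -L-> 4 -L-> 4 -L-> 4 -L-> 4 -R-> 2 -R-> 6 -R-> 0 -R-> 3 -L-> 4 -R-> 2 -L-> 3 -L-> 4 -R-> 2 -R-> 6 -L-> 4 -L-> 4 -L-> 4 -R-> 2

2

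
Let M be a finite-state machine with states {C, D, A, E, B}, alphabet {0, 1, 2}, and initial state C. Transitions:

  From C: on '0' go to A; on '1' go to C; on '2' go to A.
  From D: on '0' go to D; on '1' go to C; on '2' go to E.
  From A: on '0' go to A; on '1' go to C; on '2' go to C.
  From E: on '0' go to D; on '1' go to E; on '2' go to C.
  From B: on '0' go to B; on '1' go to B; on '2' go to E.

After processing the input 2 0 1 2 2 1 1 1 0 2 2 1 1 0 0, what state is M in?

A

start at C
read '2': C → A
read '0': A → A
read '1': A → C
read '2': C → A
read '2': A → C
read '1': C → C
read '1': C → C
read '1': C → C
read '0': C → A
read '2': A → C
read '2': C → A
read '1': A → C
read '1': C → C
read '0': C → A
read '0': A → A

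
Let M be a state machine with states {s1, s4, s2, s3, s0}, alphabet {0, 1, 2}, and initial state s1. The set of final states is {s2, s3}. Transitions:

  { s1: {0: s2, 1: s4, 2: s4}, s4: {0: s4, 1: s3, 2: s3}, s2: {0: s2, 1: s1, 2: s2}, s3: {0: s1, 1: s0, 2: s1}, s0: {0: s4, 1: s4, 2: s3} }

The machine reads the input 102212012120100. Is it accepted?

No

start at s1
read '1': s1 → s4
read '0': s4 → s4
read '2': s4 → s3
read '2': s3 → s1
read '1': s1 → s4
read '2': s4 → s3
read '0': s3 → s1
read '1': s1 → s4
read '2': s4 → s3
read '1': s3 → s0
read '2': s0 → s3
read '0': s3 → s1
read '1': s1 → s4
read '0': s4 → s4
read '0': s4 → s4
End state s4 is not accepting.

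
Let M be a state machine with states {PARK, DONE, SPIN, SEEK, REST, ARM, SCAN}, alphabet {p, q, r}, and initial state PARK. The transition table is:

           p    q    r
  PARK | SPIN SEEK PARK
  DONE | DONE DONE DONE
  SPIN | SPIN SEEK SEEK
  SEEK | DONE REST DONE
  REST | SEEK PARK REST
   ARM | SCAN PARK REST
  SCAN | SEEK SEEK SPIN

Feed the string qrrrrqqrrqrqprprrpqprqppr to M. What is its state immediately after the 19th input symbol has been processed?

DONE

PARK → SEEK → DONE → DONE → DONE → DONE → DONE → DONE → DONE → DONE → DONE → DONE → DONE → DONE → DONE → DONE → DONE → DONE → DONE → DONE
After 19 symbols: DONE.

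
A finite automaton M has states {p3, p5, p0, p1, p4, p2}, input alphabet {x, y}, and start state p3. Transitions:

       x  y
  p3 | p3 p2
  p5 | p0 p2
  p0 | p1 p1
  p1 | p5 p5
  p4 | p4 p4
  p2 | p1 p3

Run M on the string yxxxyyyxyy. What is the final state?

p3 → p2 → p1 → p5 → p0 → p1 → p5 → p2 → p1 → p5 → p2

p2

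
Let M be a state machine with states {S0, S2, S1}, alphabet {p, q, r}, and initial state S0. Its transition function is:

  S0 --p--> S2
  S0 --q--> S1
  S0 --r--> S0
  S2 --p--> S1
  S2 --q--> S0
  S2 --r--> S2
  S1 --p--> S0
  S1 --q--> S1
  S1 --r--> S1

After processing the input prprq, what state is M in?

S1

Trace: S0 -p-> S2 -r-> S2 -p-> S1 -r-> S1 -q-> S1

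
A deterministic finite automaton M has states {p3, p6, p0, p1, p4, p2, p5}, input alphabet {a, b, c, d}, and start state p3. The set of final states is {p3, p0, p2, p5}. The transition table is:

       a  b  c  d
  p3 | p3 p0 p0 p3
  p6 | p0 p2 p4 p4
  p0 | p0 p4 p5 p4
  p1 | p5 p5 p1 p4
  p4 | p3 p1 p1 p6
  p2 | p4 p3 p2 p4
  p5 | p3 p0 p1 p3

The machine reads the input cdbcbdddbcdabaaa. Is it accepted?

Trace: p3 -c-> p0 -d-> p4 -b-> p1 -c-> p1 -b-> p5 -d-> p3 -d-> p3 -d-> p3 -b-> p0 -c-> p5 -d-> p3 -a-> p3 -b-> p0 -a-> p0 -a-> p0 -a-> p0
End state p0 is accepting.

Yes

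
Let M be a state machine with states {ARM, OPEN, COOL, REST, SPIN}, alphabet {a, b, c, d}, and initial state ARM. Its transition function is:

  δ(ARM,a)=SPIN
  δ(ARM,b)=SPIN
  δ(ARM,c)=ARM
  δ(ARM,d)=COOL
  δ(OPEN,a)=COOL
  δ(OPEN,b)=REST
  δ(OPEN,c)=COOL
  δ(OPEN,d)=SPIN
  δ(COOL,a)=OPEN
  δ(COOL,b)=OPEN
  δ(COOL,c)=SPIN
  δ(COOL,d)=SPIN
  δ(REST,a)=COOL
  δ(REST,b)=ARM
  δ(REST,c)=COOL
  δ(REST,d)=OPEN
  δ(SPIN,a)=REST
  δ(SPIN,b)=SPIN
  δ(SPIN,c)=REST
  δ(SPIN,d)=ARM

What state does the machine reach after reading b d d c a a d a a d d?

ARM

ARM → SPIN → ARM → COOL → SPIN → REST → COOL → SPIN → REST → COOL → SPIN → ARM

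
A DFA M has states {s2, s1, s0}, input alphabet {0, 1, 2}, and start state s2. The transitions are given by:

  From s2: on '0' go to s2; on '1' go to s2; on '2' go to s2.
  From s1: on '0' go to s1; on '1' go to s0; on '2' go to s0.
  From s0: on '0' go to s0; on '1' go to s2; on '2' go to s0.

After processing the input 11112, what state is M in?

Trace: s2 -1-> s2 -1-> s2 -1-> s2 -1-> s2 -2-> s2

s2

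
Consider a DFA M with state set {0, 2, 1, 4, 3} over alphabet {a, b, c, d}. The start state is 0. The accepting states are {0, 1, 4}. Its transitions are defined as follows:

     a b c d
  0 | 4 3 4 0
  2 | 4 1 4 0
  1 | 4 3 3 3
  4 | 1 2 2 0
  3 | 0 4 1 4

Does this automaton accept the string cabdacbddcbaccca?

Trace: 0 -c-> 4 -a-> 1 -b-> 3 -d-> 4 -a-> 1 -c-> 3 -b-> 4 -d-> 0 -d-> 0 -c-> 4 -b-> 2 -a-> 4 -c-> 2 -c-> 4 -c-> 2 -a-> 4
End state 4 is accepting.

Yes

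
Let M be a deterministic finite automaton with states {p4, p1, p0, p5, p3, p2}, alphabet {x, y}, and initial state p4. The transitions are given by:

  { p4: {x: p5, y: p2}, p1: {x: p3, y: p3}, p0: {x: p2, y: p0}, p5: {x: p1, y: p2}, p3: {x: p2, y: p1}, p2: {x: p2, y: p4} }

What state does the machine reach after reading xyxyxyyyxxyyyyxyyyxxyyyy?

p1

Trace: p4 -x-> p5 -y-> p2 -x-> p2 -y-> p4 -x-> p5 -y-> p2 -y-> p4 -y-> p2 -x-> p2 -x-> p2 -y-> p4 -y-> p2 -y-> p4 -y-> p2 -x-> p2 -y-> p4 -y-> p2 -y-> p4 -x-> p5 -x-> p1 -y-> p3 -y-> p1 -y-> p3 -y-> p1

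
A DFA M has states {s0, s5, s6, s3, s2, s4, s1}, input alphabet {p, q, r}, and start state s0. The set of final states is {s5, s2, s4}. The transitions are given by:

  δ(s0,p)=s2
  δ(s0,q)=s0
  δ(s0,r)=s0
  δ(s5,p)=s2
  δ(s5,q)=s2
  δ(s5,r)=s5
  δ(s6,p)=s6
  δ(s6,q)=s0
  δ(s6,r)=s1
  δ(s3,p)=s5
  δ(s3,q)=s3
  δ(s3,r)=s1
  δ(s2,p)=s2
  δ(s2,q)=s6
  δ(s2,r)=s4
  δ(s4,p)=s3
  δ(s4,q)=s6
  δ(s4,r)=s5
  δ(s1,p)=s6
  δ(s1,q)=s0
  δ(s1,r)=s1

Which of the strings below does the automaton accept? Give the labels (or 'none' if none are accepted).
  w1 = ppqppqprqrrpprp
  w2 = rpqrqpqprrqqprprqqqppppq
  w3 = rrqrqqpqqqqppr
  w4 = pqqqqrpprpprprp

w1: s0 → s2 → s2 → s6 → s6 → s6 → s0 → s2 → s4 → s6 → s1 → s1 → s6 → s6 → s1 → s6  → end s6, rejected
w2: s0 → s0 → s2 → s6 → s1 → s0 → s2 → s6 → s6 → s1 → s1 → s0 → s0 → s2 → s4 → s3 → s1 → s0 → s0 → s0 → s2 → s2 → s2 → s2 → s6  → end s6, rejected
w3: s0 → s0 → s0 → s0 → s0 → s0 → s0 → s2 → s6 → s0 → s0 → s0 → s2 → s2 → s4  → end s4, accepted
w4: s0 → s2 → s6 → s0 → s0 → s0 → s0 → s2 → s2 → s4 → s3 → s5 → s5 → s2 → s4 → s3  → end s3, rejected

w3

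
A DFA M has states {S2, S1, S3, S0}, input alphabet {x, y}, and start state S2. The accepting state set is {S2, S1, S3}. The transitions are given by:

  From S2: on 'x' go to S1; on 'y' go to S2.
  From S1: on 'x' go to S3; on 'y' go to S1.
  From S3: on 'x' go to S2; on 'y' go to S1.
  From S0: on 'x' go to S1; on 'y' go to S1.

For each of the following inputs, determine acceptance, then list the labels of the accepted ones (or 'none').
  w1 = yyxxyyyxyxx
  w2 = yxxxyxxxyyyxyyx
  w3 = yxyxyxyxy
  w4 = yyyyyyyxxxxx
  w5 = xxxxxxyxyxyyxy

w1:
  start at S2
  read 'y': S2 → S2
  read 'y': S2 → S2
  read 'x': S2 → S1
  read 'x': S1 → S3
  read 'y': S3 → S1
  read 'y': S1 → S1
  read 'y': S1 → S1
  read 'x': S1 → S3
  read 'y': S3 → S1
  read 'x': S1 → S3
  read 'x': S3 → S2
  end S2, accepted
w2:
  start at S2
  read 'y': S2 → S2
  read 'x': S2 → S1
  read 'x': S1 → S3
  read 'x': S3 → S2
  read 'y': S2 → S2
  read 'x': S2 → S1
  read 'x': S1 → S3
  read 'x': S3 → S2
  read 'y': S2 → S2
  read 'y': S2 → S2
  read 'y': S2 → S2
  read 'x': S2 → S1
  read 'y': S1 → S1
  read 'y': S1 → S1
  read 'x': S1 → S3
  end S3, accepted
w3:
  start at S2
  read 'y': S2 → S2
  read 'x': S2 → S1
  read 'y': S1 → S1
  read 'x': S1 → S3
  read 'y': S3 → S1
  read 'x': S1 → S3
  read 'y': S3 → S1
  read 'x': S1 → S3
  read 'y': S3 → S1
  end S1, accepted
w4:
  start at S2
  read 'y': S2 → S2
  read 'y': S2 → S2
  read 'y': S2 → S2
  read 'y': S2 → S2
  read 'y': S2 → S2
  read 'y': S2 → S2
  read 'y': S2 → S2
  read 'x': S2 → S1
  read 'x': S1 → S3
  read 'x': S3 → S2
  read 'x': S2 → S1
  read 'x': S1 → S3
  end S3, accepted
w5:
  start at S2
  read 'x': S2 → S1
  read 'x': S1 → S3
  read 'x': S3 → S2
  read 'x': S2 → S1
  read 'x': S1 → S3
  read 'x': S3 → S2
  read 'y': S2 → S2
  read 'x': S2 → S1
  read 'y': S1 → S1
  read 'x': S1 → S3
  read 'y': S3 → S1
  read 'y': S1 → S1
  read 'x': S1 → S3
  read 'y': S3 → S1
  end S1, accepted

w1, w2, w3, w4, w5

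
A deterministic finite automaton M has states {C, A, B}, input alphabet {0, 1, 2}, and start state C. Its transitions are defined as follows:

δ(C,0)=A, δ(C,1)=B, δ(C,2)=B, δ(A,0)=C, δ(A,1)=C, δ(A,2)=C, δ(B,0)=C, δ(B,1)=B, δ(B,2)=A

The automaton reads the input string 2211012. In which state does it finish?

A

Trace: C -2-> B -2-> A -1-> C -1-> B -0-> C -1-> B -2-> A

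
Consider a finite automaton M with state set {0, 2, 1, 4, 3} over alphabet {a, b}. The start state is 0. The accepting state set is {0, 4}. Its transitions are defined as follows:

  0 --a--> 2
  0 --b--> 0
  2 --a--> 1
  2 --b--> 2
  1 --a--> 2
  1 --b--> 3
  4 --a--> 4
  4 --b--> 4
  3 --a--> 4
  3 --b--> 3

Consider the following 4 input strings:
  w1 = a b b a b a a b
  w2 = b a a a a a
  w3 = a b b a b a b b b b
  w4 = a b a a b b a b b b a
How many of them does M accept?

w1: 0 → 2 → 2 → 2 → 1 → 3 → 4 → 4 → 4  → end 4, accepted
w2: 0 → 0 → 2 → 1 → 2 → 1 → 2  → end 2, rejected
w3: 0 → 2 → 2 → 2 → 1 → 3 → 4 → 4 → 4 → 4 → 4  → end 4, accepted
w4: 0 → 2 → 2 → 1 → 2 → 2 → 2 → 1 → 3 → 3 → 3 → 4  → end 4, accepted

3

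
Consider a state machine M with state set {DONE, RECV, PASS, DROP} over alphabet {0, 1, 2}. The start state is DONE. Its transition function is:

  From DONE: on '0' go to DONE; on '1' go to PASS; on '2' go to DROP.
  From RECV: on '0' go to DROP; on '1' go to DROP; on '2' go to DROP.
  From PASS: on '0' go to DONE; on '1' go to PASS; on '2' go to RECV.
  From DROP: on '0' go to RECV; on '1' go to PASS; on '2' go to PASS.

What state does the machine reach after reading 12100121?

DROP

start at DONE
read '1': DONE → PASS
read '2': PASS → RECV
read '1': RECV → DROP
read '0': DROP → RECV
read '0': RECV → DROP
read '1': DROP → PASS
read '2': PASS → RECV
read '1': RECV → DROP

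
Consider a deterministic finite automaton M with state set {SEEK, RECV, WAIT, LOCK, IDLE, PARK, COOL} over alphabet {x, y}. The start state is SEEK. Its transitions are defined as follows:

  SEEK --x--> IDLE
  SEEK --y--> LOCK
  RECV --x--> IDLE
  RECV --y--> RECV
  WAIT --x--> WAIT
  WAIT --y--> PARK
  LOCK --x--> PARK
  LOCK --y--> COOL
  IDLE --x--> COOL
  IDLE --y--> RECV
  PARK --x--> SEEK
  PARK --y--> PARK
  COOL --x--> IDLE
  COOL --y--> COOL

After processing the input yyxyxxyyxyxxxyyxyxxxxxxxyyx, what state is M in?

start at SEEK
read 'y': SEEK → LOCK
read 'y': LOCK → COOL
read 'x': COOL → IDLE
read 'y': IDLE → RECV
read 'x': RECV → IDLE
read 'x': IDLE → COOL
read 'y': COOL → COOL
read 'y': COOL → COOL
read 'x': COOL → IDLE
read 'y': IDLE → RECV
read 'x': RECV → IDLE
read 'x': IDLE → COOL
read 'x': COOL → IDLE
read 'y': IDLE → RECV
read 'y': RECV → RECV
read 'x': RECV → IDLE
read 'y': IDLE → RECV
read 'x': RECV → IDLE
read 'x': IDLE → COOL
read 'x': COOL → IDLE
read 'x': IDLE → COOL
read 'x': COOL → IDLE
read 'x': IDLE → COOL
read 'x': COOL → IDLE
read 'y': IDLE → RECV
read 'y': RECV → RECV
read 'x': RECV → IDLE

IDLE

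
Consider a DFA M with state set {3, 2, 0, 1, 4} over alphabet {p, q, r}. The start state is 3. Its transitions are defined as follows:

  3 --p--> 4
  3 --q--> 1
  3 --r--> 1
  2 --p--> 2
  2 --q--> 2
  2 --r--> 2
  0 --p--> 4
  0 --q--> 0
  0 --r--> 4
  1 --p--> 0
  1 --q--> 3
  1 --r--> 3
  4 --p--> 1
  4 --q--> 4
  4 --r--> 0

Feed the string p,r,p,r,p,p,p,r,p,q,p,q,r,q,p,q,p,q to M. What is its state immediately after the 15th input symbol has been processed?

4

3 → 4 → 0 → 4 → 0 → 4 → 1 → 0 → 4 → 1 → 3 → 4 → 4 → 0 → 0 → 4
After 15 symbols: 4.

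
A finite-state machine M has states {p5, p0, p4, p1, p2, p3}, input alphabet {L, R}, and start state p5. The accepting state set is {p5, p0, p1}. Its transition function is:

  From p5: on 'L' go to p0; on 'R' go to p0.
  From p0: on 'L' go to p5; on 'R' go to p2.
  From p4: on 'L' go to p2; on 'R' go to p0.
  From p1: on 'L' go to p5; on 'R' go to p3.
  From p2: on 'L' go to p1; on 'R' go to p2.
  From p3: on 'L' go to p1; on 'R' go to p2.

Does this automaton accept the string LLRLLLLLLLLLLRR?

No

start at p5
read 'L': p5 → p0
read 'L': p0 → p5
read 'R': p5 → p0
read 'L': p0 → p5
read 'L': p5 → p0
read 'L': p0 → p5
read 'L': p5 → p0
read 'L': p0 → p5
read 'L': p5 → p0
read 'L': p0 → p5
read 'L': p5 → p0
read 'L': p0 → p5
read 'L': p5 → p0
read 'R': p0 → p2
read 'R': p2 → p2
End state p2 is not accepting.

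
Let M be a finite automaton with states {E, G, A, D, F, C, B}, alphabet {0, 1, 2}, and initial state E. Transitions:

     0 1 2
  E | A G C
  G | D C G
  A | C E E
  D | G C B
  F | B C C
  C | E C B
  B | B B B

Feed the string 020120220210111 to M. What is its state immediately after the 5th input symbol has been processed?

E → A → E → A → E → C
After 5 symbols: C.

C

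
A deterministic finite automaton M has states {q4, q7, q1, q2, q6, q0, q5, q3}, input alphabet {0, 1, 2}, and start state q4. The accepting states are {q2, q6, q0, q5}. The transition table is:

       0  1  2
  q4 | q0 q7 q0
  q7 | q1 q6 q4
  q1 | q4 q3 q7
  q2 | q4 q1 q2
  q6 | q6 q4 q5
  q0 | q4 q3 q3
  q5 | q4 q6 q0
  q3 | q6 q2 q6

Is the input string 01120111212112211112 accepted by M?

start at q4
read '0': q4 → q0
read '1': q0 → q3
read '1': q3 → q2
read '2': q2 → q2
read '0': q2 → q4
read '1': q4 → q7
read '1': q7 → q6
read '1': q6 → q4
read '2': q4 → q0
read '1': q0 → q3
read '2': q3 → q6
read '1': q6 → q4
read '1': q4 → q7
read '2': q7 → q4
read '2': q4 → q0
read '1': q0 → q3
read '1': q3 → q2
read '1': q2 → q1
read '1': q1 → q3
read '2': q3 → q6
End state q6 is accepting.

Yes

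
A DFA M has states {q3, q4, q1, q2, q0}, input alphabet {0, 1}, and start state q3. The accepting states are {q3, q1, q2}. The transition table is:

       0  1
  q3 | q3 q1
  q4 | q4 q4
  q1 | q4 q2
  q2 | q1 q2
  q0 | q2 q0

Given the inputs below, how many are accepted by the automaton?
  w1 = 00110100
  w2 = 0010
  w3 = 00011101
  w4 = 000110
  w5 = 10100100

w1:
  start at q3
  read '0': q3 → q3
  read '0': q3 → q3
  read '1': q3 → q1
  read '1': q1 → q2
  read '0': q2 → q1
  read '1': q1 → q2
  read '0': q2 → q1
  read '0': q1 → q4
  end q4, rejected
w2:
  start at q3
  read '0': q3 → q3
  read '0': q3 → q3
  read '1': q3 → q1
  read '0': q1 → q4
  end q4, rejected
w3:
  start at q3
  read '0': q3 → q3
  read '0': q3 → q3
  read '0': q3 → q3
  read '1': q3 → q1
  read '1': q1 → q2
  read '1': q2 → q2
  read '0': q2 → q1
  read '1': q1 → q2
  end q2, accepted
w4:
  start at q3
  read '0': q3 → q3
  read '0': q3 → q3
  read '0': q3 → q3
  read '1': q3 → q1
  read '1': q1 → q2
  read '0': q2 → q1
  end q1, accepted
w5:
  start at q3
  read '1': q3 → q1
  read '0': q1 → q4
  read '1': q4 → q4
  read '0': q4 → q4
  read '0': q4 → q4
  read '1': q4 → q4
  read '0': q4 → q4
  read '0': q4 → q4
  end q4, rejected

2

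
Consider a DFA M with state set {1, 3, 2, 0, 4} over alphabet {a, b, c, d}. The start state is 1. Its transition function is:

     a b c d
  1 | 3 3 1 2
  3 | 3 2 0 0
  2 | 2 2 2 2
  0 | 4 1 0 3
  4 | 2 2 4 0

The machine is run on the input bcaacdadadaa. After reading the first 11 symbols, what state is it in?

2

1 → 3 → 0 → 4 → 2 → 2 → 2 → 2 → 2 → 2 → 2 → 2
After 11 symbols: 2.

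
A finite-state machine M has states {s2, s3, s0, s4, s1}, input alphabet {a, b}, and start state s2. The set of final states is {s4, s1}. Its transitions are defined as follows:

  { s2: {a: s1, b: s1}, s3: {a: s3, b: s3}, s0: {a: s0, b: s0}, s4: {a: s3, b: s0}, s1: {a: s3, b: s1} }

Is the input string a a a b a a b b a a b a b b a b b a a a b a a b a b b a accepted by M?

Trace: s2 -a-> s1 -a-> s3 -a-> s3 -b-> s3 -a-> s3 -a-> s3 -b-> s3 -b-> s3 -a-> s3 -a-> s3 -b-> s3 -a-> s3 -b-> s3 -b-> s3 -a-> s3 -b-> s3 -b-> s3 -a-> s3 -a-> s3 -a-> s3 -b-> s3 -a-> s3 -a-> s3 -b-> s3 -a-> s3 -b-> s3 -b-> s3 -a-> s3
End state s3 is not accepting.

No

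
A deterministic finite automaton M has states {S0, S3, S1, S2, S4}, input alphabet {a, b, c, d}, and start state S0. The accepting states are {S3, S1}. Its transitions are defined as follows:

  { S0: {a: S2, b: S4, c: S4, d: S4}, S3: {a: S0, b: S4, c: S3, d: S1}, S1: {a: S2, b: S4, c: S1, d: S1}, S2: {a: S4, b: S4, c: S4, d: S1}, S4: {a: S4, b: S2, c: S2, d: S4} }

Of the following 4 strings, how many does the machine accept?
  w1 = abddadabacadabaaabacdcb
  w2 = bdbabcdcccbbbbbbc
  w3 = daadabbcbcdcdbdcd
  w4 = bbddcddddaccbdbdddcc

2

w1:
  start at S0
  read 'a': S0 → S2
  read 'b': S2 → S4
  read 'd': S4 → S4
  read 'd': S4 → S4
  read 'a': S4 → S4
  read 'd': S4 → S4
  read 'a': S4 → S4
  read 'b': S4 → S2
  read 'a': S2 → S4
  read 'c': S4 → S2
  read 'a': S2 → S4
  read 'd': S4 → S4
  read 'a': S4 → S4
  read 'b': S4 → S2
  read 'a': S2 → S4
  read 'a': S4 → S4
  read 'a': S4 → S4
  read 'b': S4 → S2
  read 'a': S2 → S4
  read 'c': S4 → S2
  read 'd': S2 → S1
  read 'c': S1 → S1
  read 'b': S1 → S4
  end S4, rejected
w2:
  start at S0
  read 'b': S0 → S4
  read 'd': S4 → S4
  read 'b': S4 → S2
  read 'a': S2 → S4
  read 'b': S4 → S2
  read 'c': S2 → S4
  read 'd': S4 → S4
  read 'c': S4 → S2
  read 'c': S2 → S4
  read 'c': S4 → S2
  read 'b': S2 → S4
  read 'b': S4 → S2
  read 'b': S2 → S4
  read 'b': S4 → S2
  read 'b': S2 → S4
  read 'b': S4 → S2
  read 'c': S2 → S4
  end S4, rejected
w3:
  start at S0
  read 'd': S0 → S4
  read 'a': S4 → S4
  read 'a': S4 → S4
  read 'd': S4 → S4
  read 'a': S4 → S4
  read 'b': S4 → S2
  read 'b': S2 → S4
  read 'c': S4 → S2
  read 'b': S2 → S4
  read 'c': S4 → S2
  read 'd': S2 → S1
  read 'c': S1 → S1
  read 'd': S1 → S1
  read 'b': S1 → S4
  read 'd': S4 → S4
  read 'c': S4 → S2
  read 'd': S2 → S1
  end S1, accepted
w4:
  start at S0
  read 'b': S0 → S4
  read 'b': S4 → S2
  read 'd': S2 → S1
  read 'd': S1 → S1
  read 'c': S1 → S1
  read 'd': S1 → S1
  read 'd': S1 → S1
  read 'd': S1 → S1
  read 'd': S1 → S1
  read 'a': S1 → S2
  read 'c': S2 → S4
  read 'c': S4 → S2
  read 'b': S2 → S4
  read 'd': S4 → S4
  read 'b': S4 → S2
  read 'd': S2 → S1
  read 'd': S1 → S1
  read 'd': S1 → S1
  read 'c': S1 → S1
  read 'c': S1 → S1
  end S1, accepted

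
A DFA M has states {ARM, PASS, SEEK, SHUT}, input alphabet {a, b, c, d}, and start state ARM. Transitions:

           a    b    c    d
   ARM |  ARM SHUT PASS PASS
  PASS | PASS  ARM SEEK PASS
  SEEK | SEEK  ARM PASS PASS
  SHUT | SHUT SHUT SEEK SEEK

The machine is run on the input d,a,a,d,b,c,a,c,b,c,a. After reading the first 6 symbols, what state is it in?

PASS

ARM → PASS → PASS → PASS → PASS → ARM → PASS
After 6 symbols: PASS.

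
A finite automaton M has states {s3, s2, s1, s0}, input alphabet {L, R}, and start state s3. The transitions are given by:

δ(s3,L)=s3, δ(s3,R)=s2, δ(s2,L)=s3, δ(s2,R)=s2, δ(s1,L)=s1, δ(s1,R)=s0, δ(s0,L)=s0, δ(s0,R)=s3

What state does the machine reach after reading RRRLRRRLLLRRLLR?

s2

start at s3
read 'R': s3 → s2
read 'R': s2 → s2
read 'R': s2 → s2
read 'L': s2 → s3
read 'R': s3 → s2
read 'R': s2 → s2
read 'R': s2 → s2
read 'L': s2 → s3
read 'L': s3 → s3
read 'L': s3 → s3
read 'R': s3 → s2
read 'R': s2 → s2
read 'L': s2 → s3
read 'L': s3 → s3
read 'R': s3 → s2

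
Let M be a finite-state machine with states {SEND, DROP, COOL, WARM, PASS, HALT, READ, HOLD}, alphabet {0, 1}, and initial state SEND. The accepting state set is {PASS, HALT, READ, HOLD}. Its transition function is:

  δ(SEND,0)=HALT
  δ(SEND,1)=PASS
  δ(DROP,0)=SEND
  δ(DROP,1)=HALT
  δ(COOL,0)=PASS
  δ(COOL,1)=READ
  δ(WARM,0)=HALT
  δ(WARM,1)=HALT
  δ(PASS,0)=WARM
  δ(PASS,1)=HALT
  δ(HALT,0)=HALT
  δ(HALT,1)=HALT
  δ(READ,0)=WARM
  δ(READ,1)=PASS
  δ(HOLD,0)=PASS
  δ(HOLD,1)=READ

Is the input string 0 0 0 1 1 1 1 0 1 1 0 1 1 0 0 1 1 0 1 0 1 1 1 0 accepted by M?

Trace: SEND -0-> HALT -0-> HALT -0-> HALT -1-> HALT -1-> HALT -1-> HALT -1-> HALT -0-> HALT -1-> HALT -1-> HALT -0-> HALT -1-> HALT -1-> HALT -0-> HALT -0-> HALT -1-> HALT -1-> HALT -0-> HALT -1-> HALT -0-> HALT -1-> HALT -1-> HALT -1-> HALT -0-> HALT
End state HALT is accepting.

Yes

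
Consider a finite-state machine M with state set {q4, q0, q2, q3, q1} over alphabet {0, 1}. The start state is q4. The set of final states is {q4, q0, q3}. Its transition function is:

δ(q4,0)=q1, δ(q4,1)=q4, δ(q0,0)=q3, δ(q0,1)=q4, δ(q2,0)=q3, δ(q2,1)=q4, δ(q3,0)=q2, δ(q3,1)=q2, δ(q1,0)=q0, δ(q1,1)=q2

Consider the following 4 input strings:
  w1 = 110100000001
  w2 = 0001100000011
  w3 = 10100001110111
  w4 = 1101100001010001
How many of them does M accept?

w1: Trace: q4 -1-> q4 -1-> q4 -0-> q1 -1-> q2 -0-> q3 -0-> q2 -0-> q3 -0-> q2 -0-> q3 -0-> q2 -0-> q3 -1-> q2  → end q2, rejected
w2: Trace: q4 -0-> q1 -0-> q0 -0-> q3 -1-> q2 -1-> q4 -0-> q1 -0-> q0 -0-> q3 -0-> q2 -0-> q3 -0-> q2 -1-> q4 -1-> q4  → end q4, accepted
w3: Trace: q4 -1-> q4 -0-> q1 -1-> q2 -0-> q3 -0-> q2 -0-> q3 -0-> q2 -1-> q4 -1-> q4 -1-> q4 -0-> q1 -1-> q2 -1-> q4 -1-> q4  → end q4, accepted
w4: Trace: q4 -1-> q4 -1-> q4 -0-> q1 -1-> q2 -1-> q4 -0-> q1 -0-> q0 -0-> q3 -0-> q2 -1-> q4 -0-> q1 -1-> q2 -0-> q3 -0-> q2 -0-> q3 -1-> q2  → end q2, rejected

2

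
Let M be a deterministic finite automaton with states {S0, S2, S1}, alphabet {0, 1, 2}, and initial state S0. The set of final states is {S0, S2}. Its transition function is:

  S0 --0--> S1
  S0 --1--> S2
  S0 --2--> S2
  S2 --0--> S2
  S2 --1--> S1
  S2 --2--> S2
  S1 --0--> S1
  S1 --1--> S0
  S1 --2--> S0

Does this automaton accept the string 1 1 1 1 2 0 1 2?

Yes

start at S0
read '1': S0 → S2
read '1': S2 → S1
read '1': S1 → S0
read '1': S0 → S2
read '2': S2 → S2
read '0': S2 → S2
read '1': S2 → S1
read '2': S1 → S0
End state S0 is accepting.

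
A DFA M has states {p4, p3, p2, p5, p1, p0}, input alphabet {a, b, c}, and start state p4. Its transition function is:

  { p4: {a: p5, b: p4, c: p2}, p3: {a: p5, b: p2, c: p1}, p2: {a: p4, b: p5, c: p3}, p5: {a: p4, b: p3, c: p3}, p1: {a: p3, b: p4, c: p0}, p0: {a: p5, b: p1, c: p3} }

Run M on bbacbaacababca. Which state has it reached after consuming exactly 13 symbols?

p1

Trace: p4 -b-> p4 -b-> p4 -a-> p5 -c-> p3 -b-> p2 -a-> p4 -a-> p5 -c-> p3 -a-> p5 -b-> p3 -a-> p5 -b-> p3 -c-> p1
After 13 symbols: p1.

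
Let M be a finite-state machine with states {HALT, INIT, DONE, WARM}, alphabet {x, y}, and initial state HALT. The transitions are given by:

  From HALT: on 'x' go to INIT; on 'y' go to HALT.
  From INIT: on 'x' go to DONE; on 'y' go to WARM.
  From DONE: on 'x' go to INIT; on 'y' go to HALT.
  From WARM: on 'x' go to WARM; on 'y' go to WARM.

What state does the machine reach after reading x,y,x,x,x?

HALT → INIT → WARM → WARM → WARM → WARM

WARM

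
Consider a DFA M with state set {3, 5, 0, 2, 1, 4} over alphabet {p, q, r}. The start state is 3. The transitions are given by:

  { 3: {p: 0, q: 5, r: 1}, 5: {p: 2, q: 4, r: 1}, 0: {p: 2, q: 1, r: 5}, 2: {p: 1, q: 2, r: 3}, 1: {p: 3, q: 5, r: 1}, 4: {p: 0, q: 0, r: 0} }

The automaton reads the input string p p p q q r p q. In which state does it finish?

2

Trace: 3 -p-> 0 -p-> 2 -p-> 1 -q-> 5 -q-> 4 -r-> 0 -p-> 2 -q-> 2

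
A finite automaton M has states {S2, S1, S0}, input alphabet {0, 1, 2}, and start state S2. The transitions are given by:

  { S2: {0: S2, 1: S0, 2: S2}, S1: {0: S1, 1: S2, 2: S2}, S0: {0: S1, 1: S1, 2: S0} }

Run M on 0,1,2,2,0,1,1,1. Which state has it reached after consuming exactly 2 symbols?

S0

S2 → S2 → S0
After 2 symbols: S0.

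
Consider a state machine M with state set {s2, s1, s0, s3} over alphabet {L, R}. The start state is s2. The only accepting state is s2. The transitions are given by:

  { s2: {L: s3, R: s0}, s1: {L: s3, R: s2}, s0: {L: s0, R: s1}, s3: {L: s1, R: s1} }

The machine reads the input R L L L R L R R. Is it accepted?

s2 → s0 → s0 → s0 → s0 → s1 → s3 → s1 → s2
End state s2 is accepting.

Yes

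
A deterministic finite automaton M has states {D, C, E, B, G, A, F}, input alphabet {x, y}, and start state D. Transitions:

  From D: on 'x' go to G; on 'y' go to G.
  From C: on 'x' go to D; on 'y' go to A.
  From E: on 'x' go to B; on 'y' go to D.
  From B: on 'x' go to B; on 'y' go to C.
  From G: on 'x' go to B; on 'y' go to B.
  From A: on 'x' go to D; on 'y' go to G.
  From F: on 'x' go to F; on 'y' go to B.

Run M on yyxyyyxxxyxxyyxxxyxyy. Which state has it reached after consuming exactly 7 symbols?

D → G → B → B → C → A → G → B
After 7 symbols: B.

B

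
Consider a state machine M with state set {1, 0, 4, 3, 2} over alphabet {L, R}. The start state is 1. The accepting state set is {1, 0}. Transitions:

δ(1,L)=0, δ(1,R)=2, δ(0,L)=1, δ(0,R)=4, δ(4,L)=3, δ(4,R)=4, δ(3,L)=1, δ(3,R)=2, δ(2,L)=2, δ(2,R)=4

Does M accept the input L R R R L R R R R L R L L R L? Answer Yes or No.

Trace: 1 -L-> 0 -R-> 4 -R-> 4 -R-> 4 -L-> 3 -R-> 2 -R-> 4 -R-> 4 -R-> 4 -L-> 3 -R-> 2 -L-> 2 -L-> 2 -R-> 4 -L-> 3
End state 3 is not accepting.

No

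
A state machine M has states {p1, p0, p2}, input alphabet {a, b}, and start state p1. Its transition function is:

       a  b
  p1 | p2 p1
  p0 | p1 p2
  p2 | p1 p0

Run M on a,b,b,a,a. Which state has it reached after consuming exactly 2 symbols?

Trace: p1 -a-> p2 -b-> p0
After 2 symbols: p0.

p0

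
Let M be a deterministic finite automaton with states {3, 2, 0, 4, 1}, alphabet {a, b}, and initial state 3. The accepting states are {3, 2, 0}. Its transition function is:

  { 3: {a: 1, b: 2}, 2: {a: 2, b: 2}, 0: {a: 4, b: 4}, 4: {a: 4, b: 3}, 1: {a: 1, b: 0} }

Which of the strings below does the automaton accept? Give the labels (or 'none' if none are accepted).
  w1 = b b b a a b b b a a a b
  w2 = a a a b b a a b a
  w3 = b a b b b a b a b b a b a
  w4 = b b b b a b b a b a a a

w1:
  start at 3
  read 'b': 3 → 2
  read 'b': 2 → 2
  read 'b': 2 → 2
  read 'a': 2 → 2
  read 'a': 2 → 2
  read 'b': 2 → 2
  read 'b': 2 → 2
  read 'b': 2 → 2
  read 'a': 2 → 2
  read 'a': 2 → 2
  read 'a': 2 → 2
  read 'b': 2 → 2
  end 2, accepted
w2:
  start at 3
  read 'a': 3 → 1
  read 'a': 1 → 1
  read 'a': 1 → 1
  read 'b': 1 → 0
  read 'b': 0 → 4
  read 'a': 4 → 4
  read 'a': 4 → 4
  read 'b': 4 → 3
  read 'a': 3 → 1
  end 1, rejected
w3:
  start at 3
  read 'b': 3 → 2
  read 'a': 2 → 2
  read 'b': 2 → 2
  read 'b': 2 → 2
  read 'b': 2 → 2
  read 'a': 2 → 2
  read 'b': 2 → 2
  read 'a': 2 → 2
  read 'b': 2 → 2
  read 'b': 2 → 2
  read 'a': 2 → 2
  read 'b': 2 → 2
  read 'a': 2 → 2
  end 2, accepted
w4:
  start at 3
  read 'b': 3 → 2
  read 'b': 2 → 2
  read 'b': 2 → 2
  read 'b': 2 → 2
  read 'a': 2 → 2
  read 'b': 2 → 2
  read 'b': 2 → 2
  read 'a': 2 → 2
  read 'b': 2 → 2
  read 'a': 2 → 2
  read 'a': 2 → 2
  read 'a': 2 → 2
  end 2, accepted

w1, w3, w4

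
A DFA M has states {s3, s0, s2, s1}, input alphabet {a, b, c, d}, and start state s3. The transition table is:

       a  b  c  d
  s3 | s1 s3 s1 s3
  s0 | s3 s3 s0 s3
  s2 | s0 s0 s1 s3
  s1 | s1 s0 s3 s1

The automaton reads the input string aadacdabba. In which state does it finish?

s1

s3 → s1 → s1 → s1 → s1 → s3 → s3 → s1 → s0 → s3 → s1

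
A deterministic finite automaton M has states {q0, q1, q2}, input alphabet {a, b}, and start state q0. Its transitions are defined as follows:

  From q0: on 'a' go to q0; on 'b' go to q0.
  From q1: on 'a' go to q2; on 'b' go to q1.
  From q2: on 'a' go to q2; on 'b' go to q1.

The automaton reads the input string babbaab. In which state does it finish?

q0 → q0 → q0 → q0 → q0 → q0 → q0 → q0

q0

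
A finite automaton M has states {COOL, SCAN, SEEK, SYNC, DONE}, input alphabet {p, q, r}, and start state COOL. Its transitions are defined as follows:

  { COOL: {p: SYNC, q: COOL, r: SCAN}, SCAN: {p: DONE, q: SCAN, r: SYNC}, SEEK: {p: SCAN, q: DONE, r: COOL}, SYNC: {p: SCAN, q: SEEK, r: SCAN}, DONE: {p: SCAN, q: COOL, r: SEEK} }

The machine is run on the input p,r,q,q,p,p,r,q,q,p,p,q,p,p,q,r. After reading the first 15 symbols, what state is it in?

SCAN

Trace: COOL -p-> SYNC -r-> SCAN -q-> SCAN -q-> SCAN -p-> DONE -p-> SCAN -r-> SYNC -q-> SEEK -q-> DONE -p-> SCAN -p-> DONE -q-> COOL -p-> SYNC -p-> SCAN -q-> SCAN
After 15 symbols: SCAN.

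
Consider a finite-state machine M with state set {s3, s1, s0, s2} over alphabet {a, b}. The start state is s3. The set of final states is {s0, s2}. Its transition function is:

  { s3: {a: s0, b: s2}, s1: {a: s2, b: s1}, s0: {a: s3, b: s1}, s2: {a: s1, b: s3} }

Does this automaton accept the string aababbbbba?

s3 → s0 → s3 → s2 → s1 → s1 → s1 → s1 → s1 → s1 → s2
End state s2 is accepting.

Yes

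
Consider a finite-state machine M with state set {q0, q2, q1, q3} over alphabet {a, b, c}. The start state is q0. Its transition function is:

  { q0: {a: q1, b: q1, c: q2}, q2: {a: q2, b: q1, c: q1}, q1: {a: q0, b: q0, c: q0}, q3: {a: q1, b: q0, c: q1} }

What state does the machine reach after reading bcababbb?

Trace: q0 -b-> q1 -c-> q0 -a-> q1 -b-> q0 -a-> q1 -b-> q0 -b-> q1 -b-> q0

q0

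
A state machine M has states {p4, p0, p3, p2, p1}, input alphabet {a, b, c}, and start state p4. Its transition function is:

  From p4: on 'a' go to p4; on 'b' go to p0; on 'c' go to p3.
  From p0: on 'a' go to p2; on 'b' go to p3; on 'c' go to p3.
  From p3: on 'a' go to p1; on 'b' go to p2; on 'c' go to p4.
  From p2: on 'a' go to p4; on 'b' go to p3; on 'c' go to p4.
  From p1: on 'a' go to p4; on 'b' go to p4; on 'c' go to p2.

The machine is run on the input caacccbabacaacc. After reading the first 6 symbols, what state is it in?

Trace: p4 -c-> p3 -a-> p1 -a-> p4 -c-> p3 -c-> p4 -c-> p3
After 6 symbols: p3.

p3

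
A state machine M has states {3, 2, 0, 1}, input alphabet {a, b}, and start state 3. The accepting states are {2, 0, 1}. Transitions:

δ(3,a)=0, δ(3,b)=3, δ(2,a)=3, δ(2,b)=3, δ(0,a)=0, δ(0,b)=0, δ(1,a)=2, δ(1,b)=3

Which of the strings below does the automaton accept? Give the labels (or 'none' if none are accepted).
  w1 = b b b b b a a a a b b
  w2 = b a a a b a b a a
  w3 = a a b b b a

w1:
  start at 3
  read 'b': 3 → 3
  read 'b': 3 → 3
  read 'b': 3 → 3
  read 'b': 3 → 3
  read 'b': 3 → 3
  read 'a': 3 → 0
  read 'a': 0 → 0
  read 'a': 0 → 0
  read 'a': 0 → 0
  read 'b': 0 → 0
  read 'b': 0 → 0
  end 0, accepted
w2:
  start at 3
  read 'b': 3 → 3
  read 'a': 3 → 0
  read 'a': 0 → 0
  read 'a': 0 → 0
  read 'b': 0 → 0
  read 'a': 0 → 0
  read 'b': 0 → 0
  read 'a': 0 → 0
  read 'a': 0 → 0
  end 0, accepted
w3:
  start at 3
  read 'a': 3 → 0
  read 'a': 0 → 0
  read 'b': 0 → 0
  read 'b': 0 → 0
  read 'b': 0 → 0
  read 'a': 0 → 0
  end 0, accepted

w1, w2, w3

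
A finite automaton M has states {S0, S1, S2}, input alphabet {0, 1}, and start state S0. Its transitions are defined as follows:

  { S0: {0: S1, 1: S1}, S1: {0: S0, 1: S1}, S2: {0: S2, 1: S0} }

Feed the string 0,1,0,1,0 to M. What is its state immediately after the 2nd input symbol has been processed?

start at S0
read '0': S0 → S1
read '1': S1 → S1
After 2 symbols: S1.

S1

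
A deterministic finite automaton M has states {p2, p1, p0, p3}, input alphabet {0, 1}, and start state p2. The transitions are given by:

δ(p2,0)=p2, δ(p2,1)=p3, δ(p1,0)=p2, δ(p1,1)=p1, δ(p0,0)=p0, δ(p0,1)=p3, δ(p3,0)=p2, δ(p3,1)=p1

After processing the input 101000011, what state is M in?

p1

Trace: p2 -1-> p3 -0-> p2 -1-> p3 -0-> p2 -0-> p2 -0-> p2 -0-> p2 -1-> p3 -1-> p1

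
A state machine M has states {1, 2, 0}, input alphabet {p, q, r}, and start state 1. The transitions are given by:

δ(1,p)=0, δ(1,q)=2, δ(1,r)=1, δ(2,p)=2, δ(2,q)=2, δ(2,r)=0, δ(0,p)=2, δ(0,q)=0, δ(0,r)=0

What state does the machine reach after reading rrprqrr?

0

1 → 1 → 1 → 0 → 0 → 0 → 0 → 0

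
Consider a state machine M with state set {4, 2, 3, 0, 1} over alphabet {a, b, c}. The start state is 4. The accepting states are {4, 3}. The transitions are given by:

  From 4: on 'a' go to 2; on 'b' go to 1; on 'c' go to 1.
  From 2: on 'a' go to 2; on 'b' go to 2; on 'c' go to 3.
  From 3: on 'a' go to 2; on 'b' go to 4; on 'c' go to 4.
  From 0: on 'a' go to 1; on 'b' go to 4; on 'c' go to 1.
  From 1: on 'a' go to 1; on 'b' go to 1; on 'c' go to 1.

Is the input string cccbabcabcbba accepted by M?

Trace: 4 -c-> 1 -c-> 1 -c-> 1 -b-> 1 -a-> 1 -b-> 1 -c-> 1 -a-> 1 -b-> 1 -c-> 1 -b-> 1 -b-> 1 -a-> 1
End state 1 is not accepting.

No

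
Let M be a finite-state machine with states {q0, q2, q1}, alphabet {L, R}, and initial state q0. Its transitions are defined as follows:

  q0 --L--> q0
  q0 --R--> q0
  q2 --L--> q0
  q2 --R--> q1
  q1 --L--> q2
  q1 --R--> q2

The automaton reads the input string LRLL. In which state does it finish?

q0

start at q0
read 'L': q0 → q0
read 'R': q0 → q0
read 'L': q0 → q0
read 'L': q0 → q0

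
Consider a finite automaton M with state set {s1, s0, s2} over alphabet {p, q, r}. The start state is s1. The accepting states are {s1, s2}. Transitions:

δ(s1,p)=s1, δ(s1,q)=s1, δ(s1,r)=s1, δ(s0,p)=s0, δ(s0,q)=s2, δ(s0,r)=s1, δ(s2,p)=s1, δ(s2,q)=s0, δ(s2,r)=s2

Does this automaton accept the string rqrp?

Trace: s1 -r-> s1 -q-> s1 -r-> s1 -p-> s1
End state s1 is accepting.

Yes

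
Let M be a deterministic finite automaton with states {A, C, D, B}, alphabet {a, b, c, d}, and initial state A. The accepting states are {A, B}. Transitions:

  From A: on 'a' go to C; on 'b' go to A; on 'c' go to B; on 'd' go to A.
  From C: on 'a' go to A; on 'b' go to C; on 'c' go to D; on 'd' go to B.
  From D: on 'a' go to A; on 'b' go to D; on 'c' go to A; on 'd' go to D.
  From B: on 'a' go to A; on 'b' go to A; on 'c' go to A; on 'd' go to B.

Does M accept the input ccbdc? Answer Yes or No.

Yes

start at A
read 'c': A → B
read 'c': B → A
read 'b': A → A
read 'd': A → A
read 'c': A → B
End state B is accepting.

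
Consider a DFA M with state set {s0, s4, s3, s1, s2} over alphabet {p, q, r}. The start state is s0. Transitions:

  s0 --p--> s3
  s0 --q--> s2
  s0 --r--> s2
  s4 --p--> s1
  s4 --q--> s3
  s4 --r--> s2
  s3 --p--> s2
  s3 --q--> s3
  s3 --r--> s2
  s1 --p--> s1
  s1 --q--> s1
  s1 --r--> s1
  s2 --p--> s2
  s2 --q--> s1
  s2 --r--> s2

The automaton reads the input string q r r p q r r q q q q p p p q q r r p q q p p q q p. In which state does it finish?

s0 → s2 → s2 → s2 → s2 → s1 → s1 → s1 → s1 → s1 → s1 → s1 → s1 → s1 → s1 → s1 → s1 → s1 → s1 → s1 → s1 → s1 → s1 → s1 → s1 → s1 → s1

s1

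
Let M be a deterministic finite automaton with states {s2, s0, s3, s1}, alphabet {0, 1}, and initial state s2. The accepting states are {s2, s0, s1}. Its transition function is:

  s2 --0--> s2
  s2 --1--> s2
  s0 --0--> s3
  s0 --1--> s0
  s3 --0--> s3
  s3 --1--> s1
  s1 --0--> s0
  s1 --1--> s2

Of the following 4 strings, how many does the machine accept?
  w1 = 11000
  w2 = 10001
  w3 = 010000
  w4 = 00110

4

w1: Trace: s2 -1-> s2 -1-> s2 -0-> s2 -0-> s2 -0-> s2  → end s2, accepted
w2: Trace: s2 -1-> s2 -0-> s2 -0-> s2 -0-> s2 -1-> s2  → end s2, accepted
w3: Trace: s2 -0-> s2 -1-> s2 -0-> s2 -0-> s2 -0-> s2 -0-> s2  → end s2, accepted
w4: Trace: s2 -0-> s2 -0-> s2 -1-> s2 -1-> s2 -0-> s2  → end s2, accepted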